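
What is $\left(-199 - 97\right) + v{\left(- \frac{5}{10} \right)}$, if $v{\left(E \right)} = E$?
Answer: $- \frac{593}{2} \approx -296.5$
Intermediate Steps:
$\left(-199 - 97\right) + v{\left(- \frac{5}{10} \right)} = \left(-199 - 97\right) - \frac{5}{10} = -296 - \frac{1}{2} = - \frac{593}{2}$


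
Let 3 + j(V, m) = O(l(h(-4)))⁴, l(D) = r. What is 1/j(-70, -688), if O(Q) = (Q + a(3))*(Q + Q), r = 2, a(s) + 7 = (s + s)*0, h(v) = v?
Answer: 1/159997 ≈ 6.2501e-6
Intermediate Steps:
a(s) = -7 (a(s) = -7 + (s + s)*0 = -7 + (2*s)*0 = -7 + 0 = -7)
l(D) = 2
O(Q) = 2*Q*(-7 + Q) (O(Q) = (Q - 7)*(Q + Q) = (-7 + Q)*(2*Q) = 2*Q*(-7 + Q))
j(V, m) = 159997 (j(V, m) = -3 + (2*2*(-7 + 2))⁴ = -3 + (2*2*(-5))⁴ = -3 + (-20)⁴ = -3 + 160000 = 159997)
1/j(-70, -688) = 1/159997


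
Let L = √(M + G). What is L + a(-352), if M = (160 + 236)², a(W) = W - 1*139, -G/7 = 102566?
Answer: -491 + I*√561146 ≈ -491.0 + 749.1*I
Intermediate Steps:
G = -717962 (G = -7*102566 = -717962)
a(W) = -139 + W (a(W) = W - 139 = -139 + W)
M = 156816 (M = 396² = 156816)
L = I*√561146 (L = √(156816 - 717962) = √(-561146) = I*√561146 ≈ 749.1*I)
L + a(-352) = I*√561146 + (-139 - 352) = I*√561146 - 491 = -491 + I*√561146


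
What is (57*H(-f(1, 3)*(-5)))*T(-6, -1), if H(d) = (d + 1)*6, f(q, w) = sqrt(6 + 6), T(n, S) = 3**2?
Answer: 3078 + 30780*sqrt(3) ≈ 56391.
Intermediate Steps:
T(n, S) = 9
f(q, w) = 2*sqrt(3) (f(q, w) = sqrt(12) = 2*sqrt(3))
H(d) = 6 + 6*d (H(d) = (1 + d)*6 = 6 + 6*d)
(57*H(-f(1, 3)*(-5)))*T(-6, -1) = (57*(6 + 6*(-2*sqrt(3)*(-5))))*9 = (57*(6 + 6*(10*sqrt(3))))*9 = (57*(6 + 60*sqrt(3)))*9 = (342 + 3420*sqrt(3))*9 = 3078 + 30780*sqrt(3)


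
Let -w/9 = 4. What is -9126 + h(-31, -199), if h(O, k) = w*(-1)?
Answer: -9090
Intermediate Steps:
w = -36 (w = -9*4 = -36)
h(O, k) = 36 (h(O, k) = -36*(-1) = 36)
-9126 + h(-31, -199) = -9126 + 36 = -9090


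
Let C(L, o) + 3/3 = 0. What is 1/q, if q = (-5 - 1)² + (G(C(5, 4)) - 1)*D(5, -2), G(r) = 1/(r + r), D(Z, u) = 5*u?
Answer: 1/51 ≈ 0.019608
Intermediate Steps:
C(L, o) = -1 (C(L, o) = -1 + 0 = -1)
G(r) = 1/(2*r)
q = 51 (q = (-5 - 1)² + ((½)/(-1) - 1)*(5*(-2)) = (-6)² + ((½)*(-1) - 1)*(-10) = 36 + (-½ - 1)*(-10) = 36 - 3/2*(-10) = 36 + 15 = 51)
1/q = 1/51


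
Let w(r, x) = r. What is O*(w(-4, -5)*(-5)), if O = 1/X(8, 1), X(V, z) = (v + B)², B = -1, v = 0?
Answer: 20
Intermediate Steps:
X(V, z) = 1 (X(V, z) = (0 - 1)² = (-1)² = 1)
O = 1 (O = 1/1 = 1)
O*(w(-4, -5)*(-5)) = 1*(-4*(-5)) = 1*20 = 20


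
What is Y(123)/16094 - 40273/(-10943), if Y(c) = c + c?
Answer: 325422820/88058321 ≈ 3.6955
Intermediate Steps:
Y(c) = 2*c
Y(123)/16094 - 40273/(-10943) = (2*123)/16094 - 40273/(-10943) = 246*(1/16094) - 40273*(-1/10943) = 123/8047 + 40273/10943 = 325422820/88058321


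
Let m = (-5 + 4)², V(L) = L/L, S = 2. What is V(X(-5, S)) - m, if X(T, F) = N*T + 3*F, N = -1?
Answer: 0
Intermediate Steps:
X(T, F) = -T + 3*F
V(L) = 1
m = 1 (m = (-1)² = 1)
V(X(-5, S)) - m = 1 - 1*1 = 1 - 1 = 0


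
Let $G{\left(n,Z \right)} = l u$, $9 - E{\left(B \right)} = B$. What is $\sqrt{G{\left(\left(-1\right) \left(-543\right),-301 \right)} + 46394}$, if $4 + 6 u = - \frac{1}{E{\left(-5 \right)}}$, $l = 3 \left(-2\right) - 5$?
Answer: $\frac{\sqrt{9094687}}{14} \approx 215.41$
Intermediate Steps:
$l = -11$ ($l = -6 - 5 = -11$)
$E{\left(B \right)} = 9 - B$
$u = - \frac{19}{28}$ ($u = - \frac{2}{3} + \frac{\left(-1\right) \frac{1}{9 - -5}}{6} = - \frac{2}{3} + \frac{\left(-1\right) \frac{1}{9 + 5}}{6} = - \frac{2}{3} + \frac{\left(-1\right) \frac{1}{14}}{6} = - \frac{2}{3} + \frac{1}{6} \left(- \frac{1}{14}\right) = - \frac{2}{3} - \frac{1}{84} = - \frac{19}{28} \approx -0.67857$)
$G{\left(n,Z \right)} = \frac{209}{28}$ ($G{\left(n,Z \right)} = \left(-11\right) \left(- \frac{19}{28}\right) = \frac{209}{28}$)
$\sqrt{G{\left(\left(-1\right) \left(-543\right),-301 \right)} + 46394} = \sqrt{\frac{209}{28} + 46394} = \sqrt{\frac{1299241}{28}} = \frac{\sqrt{9094687}}{14}$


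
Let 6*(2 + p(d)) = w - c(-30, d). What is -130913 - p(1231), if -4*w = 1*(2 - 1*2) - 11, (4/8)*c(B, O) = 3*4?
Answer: -3141779/24 ≈ -1.3091e+5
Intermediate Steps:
c(B, O) = 24 (c(B, O) = 2*(3*4) = 2*12 = 24)
w = 11/4 (w = -(1*(2 - 1*2) - 11)/4 = -(1*(2 - 2) - 11)/4 = -(1*0 - 11)/4 = -(0 - 11)/4 = -¼*(-11) = 11/4 ≈ 2.7500)
p(d) = -133/24 (p(d) = -2 + (11/4 - 1*24)/6 = -2 + (11/4 - 24)/6 = -2 + (⅙)*(-85/4) = -2 - 85/24 = -133/24)
-130913 - p(1231) = -130913 - 1*(-133/24) = -130913 + 133/24 = -3141779/24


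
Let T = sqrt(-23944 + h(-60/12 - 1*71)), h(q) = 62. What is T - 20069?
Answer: -20069 + I*sqrt(23882) ≈ -20069.0 + 154.54*I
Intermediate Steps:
T = I*sqrt(23882) (T = sqrt(-23944 + 62) = sqrt(-23882) = I*sqrt(23882) ≈ 154.54*I)
T - 20069 = I*sqrt(23882) - 20069 = -20069 + I*sqrt(23882)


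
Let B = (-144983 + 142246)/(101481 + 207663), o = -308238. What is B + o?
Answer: -95289931009/309144 ≈ -3.0824e+5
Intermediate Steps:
B = -2737/309144 ≈ -0.0088535
B + o = -2737/309144 - 308238 = -95289931009/309144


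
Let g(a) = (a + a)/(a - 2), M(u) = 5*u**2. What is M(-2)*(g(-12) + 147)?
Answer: 20820/7 ≈ 2974.3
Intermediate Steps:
g(a) = 2*a/(-2 + a) (g(a) = (2*a)/(-2 + a) = 2*a/(-2 + a))
M(-2)*(g(-12) + 147) = (5*(-2)**2)*(2*(-12)/(-2 - 12) + 147) = (5*4)*(2*(-12)/(-14) + 147) = 20*(2*(-12)*(-1/14) + 147) = 20*(12/7 + 147) = 20*(1041/7) = 20820/7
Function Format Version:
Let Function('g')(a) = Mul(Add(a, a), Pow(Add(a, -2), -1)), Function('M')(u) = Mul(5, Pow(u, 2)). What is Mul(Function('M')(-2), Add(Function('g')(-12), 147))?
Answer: Rational(20820, 7) ≈ 2974.3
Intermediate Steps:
Function('g')(a) = Mul(2, a, Pow(Add(-2, a), -1)) (Function('g')(a) = Mul(Mul(2, a), Pow(Add(-2, a), -1)) = Mul(2, a, Pow(Add(-2, a), -1)))
Mul(Function('M')(-2), Add(Function('g')(-12), 147)) = Mul(Mul(5, Pow(-2, 2)), Add(Mul(2, -12, Pow(Add(-2, -12), -1)), 147)) = Mul(Mul(5, 4), Add(Mul(2, -12, Pow(-14, -1)), 147)) = Mul(20, Add(Mul(2, -12, Rational(-1, 14)), 147)) = Mul(20, Add(Rational(12, 7), 147)) = Mul(20, Rational(1041, 7)) = Rational(20820, 7)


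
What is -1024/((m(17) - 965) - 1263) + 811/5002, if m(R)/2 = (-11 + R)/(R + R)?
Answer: 58893693/94712870 ≈ 0.62181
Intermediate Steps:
m(R) = (-11 + R)/R (m(R) = 2*((-11 + R)/(R + R)) = 2*((-11 + R)/((2*R))) = 2*((-11 + R)*(1/(2*R))) = 2*((-11 + R)/(2*R)) = (-11 + R)/R)
-1024/((m(17) - 965) - 1263) + 811/5002 = -1024/(((-11 + 17)/17 - 965) - 1263) + 811/5002 = -1024/(((1/17)*6 - 965) - 1263) + 811*(1/5002) = -1024/((6/17 - 965) - 1263) + 811/5002 = -1024/(-16399/17 - 1263) + 811/5002 = -1024/(-37870/17) + 811/5002 = -1024*(-17/37870) + 811/5002 = 8704/18935 + 811/5002 = 58893693/94712870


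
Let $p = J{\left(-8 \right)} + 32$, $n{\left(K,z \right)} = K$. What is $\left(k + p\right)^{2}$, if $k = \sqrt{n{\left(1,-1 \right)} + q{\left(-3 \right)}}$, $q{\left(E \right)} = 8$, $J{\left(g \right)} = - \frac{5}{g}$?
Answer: $\frac{81225}{64} \approx 1269.1$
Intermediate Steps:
$p = \frac{261}{8}$ ($p = - \frac{5}{-8} + 32 = \left(-5\right) \left(- \frac{1}{8}\right) + 32 = \frac{5}{8} + 32 = \frac{261}{8} \approx 32.625$)
$k = 3$ ($k = \sqrt{1 + 8} = \sqrt{9} = 3$)
$\left(k + p\right)^{2} = \left(3 + \frac{261}{8}\right)^{2} = \left(\frac{285}{8}\right)^{2} = \frac{81225}{64}$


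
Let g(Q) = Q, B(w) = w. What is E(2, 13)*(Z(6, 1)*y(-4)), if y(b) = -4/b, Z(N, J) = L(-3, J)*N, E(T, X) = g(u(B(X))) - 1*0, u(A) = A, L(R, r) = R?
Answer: -234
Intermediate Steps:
E(T, X) = X (E(T, X) = X - 1*0 = X + 0 = X)
Z(N, J) = -3*N
E(2, 13)*(Z(6, 1)*y(-4)) = 13*((-3*6)*(-4/(-4))) = 13*(-(-72)*(-1)/4) = 13*(-18*1) = 13*(-18) = -234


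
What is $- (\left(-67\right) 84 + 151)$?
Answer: $5477$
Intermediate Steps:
$- (\left(-67\right) 84 + 151) = - (-5628 + 151) = \left(-1\right) \left(-5477\right) = 5477$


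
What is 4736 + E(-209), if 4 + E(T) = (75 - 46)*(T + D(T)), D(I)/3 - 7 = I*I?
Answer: 3799527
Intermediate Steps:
D(I) = 21 + 3*I**2 (D(I) = 21 + 3*(I*I) = 21 + 3*I**2)
E(T) = 605 + 29*T + 87*T**2 (E(T) = -4 + (75 - 46)*(T + (21 + 3*T**2)) = -4 + 29*(21 + T + 3*T**2) = -4 + (609 + 29*T + 87*T**2) = 605 + 29*T + 87*T**2)
4736 + E(-209) = 4736 + (605 + 29*(-209) + 87*(-209)**2) = 4736 + (605 - 6061 + 87*43681) = 4736 + (605 - 6061 + 3800247) = 4736 + 3794791 = 3799527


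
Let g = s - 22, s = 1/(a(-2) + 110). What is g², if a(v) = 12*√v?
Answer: (-5712169*I + 1277232*√2)/(4*(-2953*I + 660*√2)) ≈ 483.61 + 0.060252*I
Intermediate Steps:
s = 1/(110 + 12*I*√2) (s = 1/(12*√(-2) + 110) = 1/(12*(I*√2) + 110) = 1/(12*I*√2 + 110) = 1/(110 + 12*I*√2) ≈ 0.0088796 - 0.0013699*I)
g = -136213/6194 - 3*I*√2/3097 (g = (55/6194 - 3*I*√2/3097) - 22 = -136213/6194 - 3*I*√2/3097 ≈ -21.991 - 0.0013699*I)
g² = ((-264*√2 + 2419*I)/(2*(-55*I + 6*√2)))² = (-264*√2 + 2419*I)²/(4*(-55*I + 6*√2)²)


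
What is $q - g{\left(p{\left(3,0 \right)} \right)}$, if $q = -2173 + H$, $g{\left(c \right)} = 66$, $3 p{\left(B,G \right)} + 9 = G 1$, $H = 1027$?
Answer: $-1212$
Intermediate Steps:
$p{\left(B,G \right)} = -3 + \frac{G}{3}$ ($p{\left(B,G \right)} = -3 + \frac{G 1}{3} = -3 + \frac{G}{3}$)
$q = -1146$ ($q = -2173 + 1027 = -1146$)
$q - g{\left(p{\left(3,0 \right)} \right)} = -1146 - 66 = -1212$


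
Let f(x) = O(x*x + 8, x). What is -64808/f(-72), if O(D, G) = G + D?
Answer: -8101/640 ≈ -12.658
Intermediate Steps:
O(D, G) = D + G
f(x) = 8 + x + x² (f(x) = (x*x + 8) + x = (x² + 8) + x = (8 + x²) + x = 8 + x + x²)
-64808/f(-72) = -64808/(8 - 72 + (-72)²) = -64808/(8 - 72 + 5184) = -64808/5120 = -64808*1/5120 = -8101/640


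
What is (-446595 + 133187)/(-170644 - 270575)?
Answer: 313408/441219 ≈ 0.71032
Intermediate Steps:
(-446595 + 133187)/(-170644 - 270575) = -313408/(-441219) = -313408*(-1/441219) = 313408/441219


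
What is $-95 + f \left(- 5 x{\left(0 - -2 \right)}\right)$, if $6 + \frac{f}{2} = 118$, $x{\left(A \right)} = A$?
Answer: $-2335$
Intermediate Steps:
$f = 224$ ($f = -12 + 2 \cdot 118 = -12 + 236 = 224$)
$-95 + f \left(- 5 x{\left(0 - -2 \right)}\right) = -95 + 224 \left(- 5 \left(0 - -2\right)\right) = -95 + 224 \left(- 5 \left(0 + 2\right)\right) = -95 + 224 \left(\left(-5\right) 2\right) = -95 + 224 \left(-10\right) = -95 - 2240 = -2335$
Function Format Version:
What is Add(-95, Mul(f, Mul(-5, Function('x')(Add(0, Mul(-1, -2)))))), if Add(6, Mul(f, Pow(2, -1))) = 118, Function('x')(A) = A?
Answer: -2335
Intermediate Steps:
f = 224 (f = Add(-12, Mul(2, 118)) = Add(-12, 236) = 224)
Add(-95, Mul(f, Mul(-5, Function('x')(Add(0, Mul(-1, -2)))))) = Add(-95, Mul(224, Mul(-5, Add(0, Mul(-1, -2))))) = Add(-95, Mul(224, Mul(-5, Add(0, 2)))) = Add(-95, Mul(224, Mul(-5, 2))) = Add(-95, Mul(224, -10)) = Add(-95, -2240) = -2335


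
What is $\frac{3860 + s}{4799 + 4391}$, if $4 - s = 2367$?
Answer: $\frac{1497}{9190} \approx 0.16289$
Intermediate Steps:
$s = -2363$ ($s = 4 - 2367 = -2363$)
$\frac{3860 + s}{4799 + 4391} = \frac{3860 - 2363}{4799 + 4391} = \frac{1497}{9190}$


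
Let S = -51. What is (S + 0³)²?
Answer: 2601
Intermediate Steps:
(S + 0³)² = (-51 + 0³)² = (-51 + 0)² = (-51)² = 2601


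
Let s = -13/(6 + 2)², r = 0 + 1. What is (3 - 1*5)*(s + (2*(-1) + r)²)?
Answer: -51/32 ≈ -1.5938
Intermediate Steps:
r = 1
s = -13/64 (s = -13/(8²) = -13/64 ≈ -0.20313)
(3 - 1*5)*(s + (2*(-1) + r)²) = (3 - 1*5)*(-13/64 + (2*(-1) + 1)²) = (3 - 5)*(-13/64 + (-2 + 1)²) = -2*(-13/64 + (-1)²) = -2*(-13/64 + 1) = -2*51/64 = -51/32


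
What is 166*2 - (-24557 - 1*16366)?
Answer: 41255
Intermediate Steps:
166*2 - (-24557 - 1*16366) = 332 - (-24557 - 16366) = 332 - 1*(-40923) = 332 + 40923 = 41255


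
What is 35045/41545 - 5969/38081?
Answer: 217313308/316415029 ≈ 0.68680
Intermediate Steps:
35045/41545 - 5969/38081 = 35045*(1/41545) - 5969*1/38081 = 7009/8309 - 5969/38081 = 217313308/316415029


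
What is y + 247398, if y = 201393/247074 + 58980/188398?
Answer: 1919332639598805/7758041242 ≈ 2.4740e+5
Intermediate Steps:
y = 8752410489/7758041242 (y = 201393*(1/247074) + 58980*(1/188398) = 67131/82358 + 29490/94199 = 8752410489/7758041242 ≈ 1.1282)
y + 247398 = 8752410489/7758041242 + 247398 = 1919332639598805/7758041242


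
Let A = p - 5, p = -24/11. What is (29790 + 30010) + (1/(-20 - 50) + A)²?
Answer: 35486122681/592900 ≈ 59852.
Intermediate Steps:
p = -24/11 (p = -24*1/11 = -24/11 ≈ -2.1818)
A = -79/11 (A = -24/11 - 5 = -79/11 ≈ -7.1818)
(29790 + 30010) + (1/(-20 - 50) + A)² = (29790 + 30010) + (1/(-20 - 50) - 79/11)² = 59800 + (1/(-70) - 79/11)² = 59800 + (-1/70 - 79/11)² = 59800 + (-5541/770)² = 59800 + 30702681/592900 = 35486122681/592900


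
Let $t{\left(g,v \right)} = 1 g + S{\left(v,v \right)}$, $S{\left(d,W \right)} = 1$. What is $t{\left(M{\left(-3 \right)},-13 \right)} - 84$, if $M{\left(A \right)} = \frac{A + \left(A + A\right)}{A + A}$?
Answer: $- \frac{163}{2} \approx -81.5$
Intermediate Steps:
$M{\left(A \right)} = \frac{3}{2}$ ($M{\left(A \right)} = \frac{A + 2 A}{2 A} = 3 A \frac{1}{2 A} = \frac{3}{2}$)
$t{\left(g,v \right)} = 1 + g$ ($t{\left(g,v \right)} = 1 g + 1 = g + 1 = 1 + g$)
$t{\left(M{\left(-3 \right)},-13 \right)} - 84 = \left(1 + \frac{3}{2}\right) - 84 = \frac{5}{2} - 84 = - \frac{163}{2}$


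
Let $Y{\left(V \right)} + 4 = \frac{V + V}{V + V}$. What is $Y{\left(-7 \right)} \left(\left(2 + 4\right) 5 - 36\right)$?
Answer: $18$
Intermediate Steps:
$Y{\left(V \right)} = -3$ ($Y{\left(V \right)} = -4 + \frac{V + V}{V + V} = -4 + \frac{2 V}{2 V} = -4 + 2 V \frac{1}{2 V} = -4 + 1 = -3$)
$Y{\left(-7 \right)} \left(\left(2 + 4\right) 5 - 36\right) = - 3 \left(\left(2 + 4\right) 5 - 36\right) = - 3 \left(6 \cdot 5 - 36\right) = - 3 \left(30 - 36\right) = \left(-3\right) \left(-6\right) = 18$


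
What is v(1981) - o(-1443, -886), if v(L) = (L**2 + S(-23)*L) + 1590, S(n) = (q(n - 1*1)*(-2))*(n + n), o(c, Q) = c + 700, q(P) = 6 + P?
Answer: 646158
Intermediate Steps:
o(c, Q) = 700 + c
S(n) = 2*n*(-10 - 2*n) (S(n) = ((6 + (n - 1*1))*(-2))*(n + n) = ((6 + (n - 1))*(-2))*(2*n) = ((6 + (-1 + n))*(-2))*(2*n) = ((5 + n)*(-2))*(2*n) = (-10 - 2*n)*(2*n) = 2*n*(-10 - 2*n))
v(L) = 1590 + L**2 - 1656*L (v(L) = (L**2 + (-4*(-23)*(5 - 23))*L) + 1590 = (L**2 + (-4*(-23)*(-18))*L) + 1590 = (L**2 - 1656*L) + 1590 = 1590 + L**2 - 1656*L)
v(1981) - o(-1443, -886) = (1590 + 1981**2 - 1656*1981) - (700 - 1443) = (1590 + 3924361 - 3280536) - 1*(-743) = 645415 + 743 = 646158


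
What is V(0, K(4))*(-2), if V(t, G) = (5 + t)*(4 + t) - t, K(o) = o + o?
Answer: -40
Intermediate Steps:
K(o) = 2*o
V(t, G) = -t + (4 + t)*(5 + t) (V(t, G) = (4 + t)*(5 + t) - t = -t + (4 + t)*(5 + t))
V(0, K(4))*(-2) = (20 + 0² + 8*0)*(-2) = (20 + 0 + 0)*(-2) = 20*(-2) = -40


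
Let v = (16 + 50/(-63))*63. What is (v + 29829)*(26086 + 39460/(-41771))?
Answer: 33545479671802/41771 ≈ 8.0308e+8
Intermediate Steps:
v = 958 (v = (16 + 50*(-1/63))*63 = (16 - 50/63)*63 = (958/63)*63 = 958)
(v + 29829)*(26086 + 39460/(-41771)) = (958 + 29829)*(26086 + 39460/(-41771)) = 30787*(26086 + 39460*(-1/41771)) = 30787*(26086 - 39460/41771) = 30787*(1089598846/41771) = 33545479671802/41771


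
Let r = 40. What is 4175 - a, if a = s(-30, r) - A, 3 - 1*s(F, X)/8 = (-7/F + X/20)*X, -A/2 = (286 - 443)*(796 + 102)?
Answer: 860513/3 ≈ 2.8684e+5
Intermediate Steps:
A = 281972 (A = -2*(286 - 443)*(796 + 102) = -(-314)*898 = -2*(-140986) = 281972)
s(F, X) = 24 - 8*X*(-7/F + X/20) (s(F, X) = 24 - 8*(-7/F + X/20)*X = 24 - 8*X*(-7/F + X/20))
a = -847988/3 (a = (24 - 2/5*40**2 + 56*40/(-30)) - 1*281972 = (24 - 2/5*1600 + 56*40*(-1/30)) - 281972 = (24 - 640 - 224/3) - 281972 = -2072/3 - 281972 = -847988/3 ≈ -2.8266e+5)
4175 - a = 4175 - 1*(-847988/3) = 4175 + 847988/3 = 860513/3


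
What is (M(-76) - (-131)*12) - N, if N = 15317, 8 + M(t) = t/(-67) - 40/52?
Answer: -11978545/871 ≈ -13753.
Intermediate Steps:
M(t) = -114/13 - t/67 (M(t) = -8 + (t/(-67) - 40/52) = -8 + (t*(-1/67) - 40*1/52) = -8 + (-t/67 - 10/13) = -8 + (-10/13 - t/67) = -114/13 - t/67)
(M(-76) - (-131)*12) - N = ((-114/13 - 1/67*(-76)) - (-131)*12) - 1*15317 = ((-114/13 + 76/67) - 1*(-1572)) - 15317 = (-6650/871 + 1572) - 15317 = 1362562/871 - 15317 = -11978545/871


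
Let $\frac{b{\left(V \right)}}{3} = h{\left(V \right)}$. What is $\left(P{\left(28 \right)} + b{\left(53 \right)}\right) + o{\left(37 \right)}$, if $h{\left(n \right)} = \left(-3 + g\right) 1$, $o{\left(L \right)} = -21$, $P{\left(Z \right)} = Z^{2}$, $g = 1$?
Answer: $757$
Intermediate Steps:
$h{\left(n \right)} = -2$ ($h{\left(n \right)} = \left(-3 + 1\right) 1 = \left(-2\right) 1 = -2$)
$b{\left(V \right)} = -6$ ($b{\left(V \right)} = 3 \left(-2\right) = -6$)
$\left(P{\left(28 \right)} + b{\left(53 \right)}\right) + o{\left(37 \right)} = \left(28^{2} - 6\right) - 21 = \left(784 - 6\right) - 21 = 778 - 21 = 757$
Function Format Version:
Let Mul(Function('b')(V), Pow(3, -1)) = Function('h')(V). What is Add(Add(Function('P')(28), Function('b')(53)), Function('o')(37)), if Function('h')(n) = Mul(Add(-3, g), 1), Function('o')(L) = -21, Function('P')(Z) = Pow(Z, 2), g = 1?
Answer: 757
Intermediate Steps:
Function('h')(n) = -2 (Function('h')(n) = Mul(Add(-3, 1), 1) = Mul(-2, 1) = -2)
Function('b')(V) = -6 (Function('b')(V) = Mul(3, -2) = -6)
Add(Add(Function('P')(28), Function('b')(53)), Function('o')(37)) = Add(Add(Pow(28, 2), -6), -21) = Add(Add(784, -6), -21) = Add(778, -21) = 757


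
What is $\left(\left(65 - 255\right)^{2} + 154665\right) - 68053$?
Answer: $122712$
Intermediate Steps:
$\left(\left(65 - 255\right)^{2} + 154665\right) - 68053 = \left(\left(-190\right)^{2} + 154665\right) - 68053 = \left(36100 + 154665\right) - 68053 = 190765 - 68053 = 122712$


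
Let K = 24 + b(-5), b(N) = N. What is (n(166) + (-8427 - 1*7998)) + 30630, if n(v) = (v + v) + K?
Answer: 14556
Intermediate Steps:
K = 19 (K = 24 - 5 = 19)
n(v) = 19 + 2*v (n(v) = (v + v) + 19 = 2*v + 19 = 19 + 2*v)
(n(166) + (-8427 - 1*7998)) + 30630 = ((19 + 2*166) + (-8427 - 1*7998)) + 30630 = ((19 + 332) + (-8427 - 7998)) + 30630 = (351 - 16425) + 30630 = -16074 + 30630 = 14556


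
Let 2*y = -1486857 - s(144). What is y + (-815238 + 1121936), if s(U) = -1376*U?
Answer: -675317/2 ≈ -3.3766e+5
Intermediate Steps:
y = -1288713/2 (y = (-1486857 - (-1376)*144)/2 = (-1486857 - 1*(-198144))/2 = (-1486857 + 198144)/2 = (½)*(-1288713) = -1288713/2 ≈ -6.4436e+5)
y + (-815238 + 1121936) = -1288713/2 + (-815238 + 1121936) = -1288713/2 + 306698 = -675317/2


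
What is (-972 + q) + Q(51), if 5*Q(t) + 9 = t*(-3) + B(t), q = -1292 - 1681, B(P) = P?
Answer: -19836/5 ≈ -3967.2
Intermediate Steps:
q = -2973
Q(t) = -9/5 - 2*t/5 (Q(t) = -9/5 + (t*(-3) + t)/5 = -9/5 + (-3*t + t)/5 = -9/5 + (-2*t)/5 = -9/5 - 2*t/5)
(-972 + q) + Q(51) = (-972 - 2973) + (-9/5 - ⅖*51) = -3945 + (-9/5 - 102/5) = -3945 - 111/5 = -19836/5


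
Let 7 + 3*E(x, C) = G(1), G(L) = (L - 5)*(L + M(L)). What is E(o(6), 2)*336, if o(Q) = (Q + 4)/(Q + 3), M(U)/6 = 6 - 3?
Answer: -9296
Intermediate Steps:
M(U) = 18 (M(U) = 6*(6 - 3) = 6*3 = 18)
o(Q) = (4 + Q)/(3 + Q)
G(L) = (-5 + L)*(18 + L) (G(L) = (L - 5)*(L + 18) = (-5 + L)*(18 + L))
E(x, C) = -83/3 (E(x, C) = -7/3 + (-90 + 1**2 + 13*1)/3 = -7/3 + (-90 + 1 + 13)/3 = -7/3 + (1/3)*(-76) = -7/3 - 76/3 = -83/3)
E(o(6), 2)*336 = -83/3*336 = -9296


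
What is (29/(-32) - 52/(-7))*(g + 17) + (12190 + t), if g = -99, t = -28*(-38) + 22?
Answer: 1427011/112 ≈ 12741.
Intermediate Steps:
t = 1086 (t = 1064 + 22 = 1086)
(29/(-32) - 52/(-7))*(g + 17) + (12190 + t) = (29/(-32) - 52/(-7))*(-99 + 17) + (12190 + 1086) = (29*(-1/32) - 52*(-⅐))*(-82) + 13276 = (-29/32 + 52/7)*(-82) + 13276 = (1461/224)*(-82) + 13276 = -59901/112 + 13276 = 1427011/112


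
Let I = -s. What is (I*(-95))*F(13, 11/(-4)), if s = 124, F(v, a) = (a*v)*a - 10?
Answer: 4161285/4 ≈ 1.0403e+6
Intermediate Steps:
F(v, a) = -10 + v*a² (F(v, a) = v*a² - 10 = -10 + v*a²)
I = -124 (I = -1*124 = -124)
(I*(-95))*F(13, 11/(-4)) = (-124*(-95))*(-10 + 13*(11/(-4))²) = 11780*(-10 + 13*(11*(-¼))²) = 11780*(-10 + 13*(-11/4)²) = 11780*(-10 + 13*(121/16)) = 11780*(-10 + 1573/16) = 11780*(1413/16) = 4161285/4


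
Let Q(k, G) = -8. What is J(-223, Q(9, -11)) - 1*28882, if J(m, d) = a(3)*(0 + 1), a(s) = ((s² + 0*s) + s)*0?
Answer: -28882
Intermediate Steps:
a(s) = 0 (a(s) = ((s² + 0) + s)*0 = (s² + s)*0 = (s + s²)*0 = 0)
J(m, d) = 0 (J(m, d) = 0*(0 + 1) = 0*1 = 0)
J(-223, Q(9, -11)) - 1*28882 = 0 - 1*28882 = 0 - 28882 = -28882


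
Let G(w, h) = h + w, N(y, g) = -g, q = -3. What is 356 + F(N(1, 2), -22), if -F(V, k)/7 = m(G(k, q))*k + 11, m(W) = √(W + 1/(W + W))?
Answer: 279 + 231*I*√278/5 ≈ 279.0 + 770.31*I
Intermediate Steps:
m(W) = √(W + 1/(2*W))
F(V, k) = -77 - 7*k*√(-12 + 2/(-3 + k) + 4*k)/2 (F(V, k) = -7*((√(2/(-3 + k) + 4*(-3 + k))/2)*k + 11) = -7*((√(2/(-3 + k) + (-12 + 4*k))/2)*k + 11) = -7*((√(-12 + 2/(-3 + k) + 4*k)/2)*k + 11) = -7*(k*√(-12 + 2/(-3 + k) + 4*k)/2 + 11) = -7*(11 + k*√(-12 + 2/(-3 + k) + 4*k)/2) = -77 - 7*k*√(-12 + 2/(-3 + k) + 4*k)/2)
356 + F(N(1, 2), -22) = 356 + (-77 - 7/2*(-22)*√(-12 + 2/(-3 - 22) + 4*(-22))) = 356 + (-77 - 7/2*(-22)*√(-12 + 2/(-25) - 88)) = 356 + (-77 - 7/2*(-22)*√(-12 + 2*(-1/25) - 88)) = 356 + (-77 - 7/2*(-22)*√(-12 - 2/25 - 88)) = 356 + (-77 - 7/2*(-22)*√(-2502/25)) = 356 + (-77 - 7/2*(-22)*3*I*√278/5) = 356 + (-77 + 231*I*√278/5) = 279 + 231*I*√278/5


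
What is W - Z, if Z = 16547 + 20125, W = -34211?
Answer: -70883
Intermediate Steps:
Z = 36672
W - Z = -34211 - 1*36672 = -34211 - 36672 = -70883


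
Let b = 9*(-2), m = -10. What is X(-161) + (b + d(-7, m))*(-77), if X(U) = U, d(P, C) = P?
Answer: 1764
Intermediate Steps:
b = -18
X(-161) + (b + d(-7, m))*(-77) = -161 + (-18 - 7)*(-77) = -161 - 25*(-77) = -161 + 1925 = 1764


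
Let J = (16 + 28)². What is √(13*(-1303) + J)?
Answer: 3*I*√1667 ≈ 122.49*I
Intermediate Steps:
J = 1936 (J = 44² = 1936)
√(13*(-1303) + J) = √(13*(-1303) + 1936) = √(-16939 + 1936) = √(-15003) = 3*I*√1667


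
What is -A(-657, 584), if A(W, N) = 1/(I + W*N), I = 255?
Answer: 1/383433 ≈ 2.6080e-6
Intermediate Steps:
A(W, N) = 1/(255 + N*W) (A(W, N) = 1/(255 + W*N) = 1/(255 + N*W))
-A(-657, 584) = -1/(255 + 584*(-657)) = -1/(255 - 383688) = -1/(-383433) = -1*(-1/383433) = 1/383433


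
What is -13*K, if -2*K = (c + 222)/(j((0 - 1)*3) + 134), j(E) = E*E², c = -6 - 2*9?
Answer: 1287/107 ≈ 12.028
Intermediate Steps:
c = -24 (c = -6 - 18 = -24)
j(E) = E³
K = -99/107 (K = -(-24 + 222)/(2*(((0 - 1)*3)³ + 134)) = -99/((-1*3)³ + 134) = -99/((-3)³ + 134) = -99/(-27 + 134) = -99/107 ≈ -0.92523)
-13*K = -13*(-99/107) = 1287/107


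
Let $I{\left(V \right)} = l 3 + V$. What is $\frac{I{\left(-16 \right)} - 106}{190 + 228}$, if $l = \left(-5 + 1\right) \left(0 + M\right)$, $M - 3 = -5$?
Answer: $- \frac{49}{209} \approx -0.23445$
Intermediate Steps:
$M = -2$ ($M = 3 - 5 = -2$)
$l = 8$ ($l = \left(-5 + 1\right) \left(0 - 2\right) = \left(-4\right) \left(-2\right) = 8$)
$I{\left(V \right)} = 24 + V$ ($I{\left(V \right)} = 8 \cdot 3 + V = 24 + V$)
$\frac{I{\left(-16 \right)} - 106}{190 + 228} = \frac{\left(24 - 16\right) - 106}{190 + 228} = \frac{8 - 106}{418} = \left(-98\right) \frac{1}{418} = - \frac{49}{209}$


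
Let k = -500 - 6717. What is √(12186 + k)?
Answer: √4969 ≈ 70.491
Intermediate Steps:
k = -7217
√(12186 + k) = √(12186 - 7217) = √4969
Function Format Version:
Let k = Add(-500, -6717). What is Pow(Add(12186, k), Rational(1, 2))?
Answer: Pow(4969, Rational(1, 2)) ≈ 70.491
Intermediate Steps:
k = -7217
Pow(Add(12186, k), Rational(1, 2)) = Pow(Add(12186, -7217), Rational(1, 2)) = Pow(4969, Rational(1, 2))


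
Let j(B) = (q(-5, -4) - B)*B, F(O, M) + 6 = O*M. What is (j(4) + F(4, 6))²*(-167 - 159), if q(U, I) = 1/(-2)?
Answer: 0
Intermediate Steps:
F(O, M) = -6 + M*O (F(O, M) = -6 + O*M = -6 + M*O)
q(U, I) = -½
j(B) = B*(-½ - B) (j(B) = (-½ - B)*B = B*(-½ - B))
(j(4) + F(4, 6))²*(-167 - 159) = (-1*4*(½ + 4) + (-6 + 6*4))²*(-167 - 159) = (-1*4*9/2 + (-6 + 24))²*(-326) = (-18 + 18)²*(-326) = 0²*(-326) = 0*(-326) = 0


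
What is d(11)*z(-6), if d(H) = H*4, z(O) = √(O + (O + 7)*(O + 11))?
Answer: 44*I ≈ 44.0*I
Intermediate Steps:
z(O) = √(O + (7 + O)*(11 + O))
d(H) = 4*H
d(11)*z(-6) = (4*11)*√(77 + (-6)² + 19*(-6)) = 44*√(77 + 36 - 114) = 44*√(-1) = 44*I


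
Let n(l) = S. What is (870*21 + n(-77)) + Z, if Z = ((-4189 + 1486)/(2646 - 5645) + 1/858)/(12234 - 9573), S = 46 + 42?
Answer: 125699630686769/6847130862 ≈ 18358.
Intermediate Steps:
S = 88
n(l) = 88
Z = 2322173/6847130862 (Z = (-2703/(-2999) + 1/858)/2661 = (-2703*(-1/2999) + 1/858)*(1/2661) = (2703/2999 + 1/858)*(1/2661) = (2322173/2573142)*(1/2661) = 2322173/6847130862 ≈ 0.00033915)
(870*21 + n(-77)) + Z = (870*21 + 88) + 2322173/6847130862 = (18270 + 88) + 2322173/6847130862 = 18358 + 2322173/6847130862 = 125699630686769/6847130862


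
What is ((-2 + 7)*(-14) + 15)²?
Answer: 3025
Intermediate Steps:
((-2 + 7)*(-14) + 15)² = (5*(-14) + 15)² = (-70 + 15)² = (-55)² = 3025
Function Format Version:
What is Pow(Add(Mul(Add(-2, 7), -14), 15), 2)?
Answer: 3025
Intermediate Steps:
Pow(Add(Mul(Add(-2, 7), -14), 15), 2) = Pow(Add(Mul(5, -14), 15), 2) = Pow(Add(-70, 15), 2) = Pow(-55, 2) = 3025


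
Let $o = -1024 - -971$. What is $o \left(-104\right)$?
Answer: $5512$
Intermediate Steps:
$o = -53$ ($o = -1024 + 971 = -53$)
$o \left(-104\right) = \left(-53\right) \left(-104\right) = 5512$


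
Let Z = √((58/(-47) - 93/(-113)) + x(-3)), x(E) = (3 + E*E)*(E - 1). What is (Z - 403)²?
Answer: (2140333 - I*√1365516521)²/28206721 ≈ 1.6236e+5 - 5608.0*I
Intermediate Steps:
x(E) = (-1 + E)*(3 + E²) (x(E) = (3 + E²)*(-1 + E) = (-1 + E)*(3 + E²))
Z = I*√1365516521/5311 (Z = √((58/(-47) - 93/(-113)) + (-3 + (-3)³ - 1*(-3)² + 3*(-3))) = √((58*(-1/47) - 93*(-1/113)) + (-3 - 27 - 1*9 - 9)) = √((-58/47 + 93/113) + (-3 - 27 - 9 - 9)) = √(-2183/5311 - 48) = √(-257111/5311) = I*√1365516521/5311 ≈ 6.9578*I)
(Z - 403)² = (I*√1365516521/5311 - 403)² = (-403 + I*√1365516521/5311)²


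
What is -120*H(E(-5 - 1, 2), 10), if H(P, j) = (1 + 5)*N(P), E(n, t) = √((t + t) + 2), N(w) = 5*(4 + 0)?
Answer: -14400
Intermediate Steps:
N(w) = 20 (N(w) = 5*4 = 20)
E(n, t) = √(2 + 2*t) (E(n, t) = √(2*t + 2) = √(2 + 2*t))
H(P, j) = 120 (H(P, j) = (1 + 5)*20 = 6*20 = 120)
-120*H(E(-5 - 1, 2), 10) = -120*120 = -14400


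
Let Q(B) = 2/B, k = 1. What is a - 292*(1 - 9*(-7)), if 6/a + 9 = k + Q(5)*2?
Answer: -112133/6 ≈ -18689.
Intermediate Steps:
a = -5/6 (a = 6/(-9 + (1 + (2/5)*2)) = 6/(-9 + (1 + 4/5)) = 6/(-9 + 9/5) = 6/(-36/5) = 6*(-5/36) = -5/6 ≈ -0.83333)
a - 292*(1 - 9*(-7)) = -5/6 - 292*(1 - 9*(-7)) = -5/6 - 292*(1 + 63) = -5/6 - 292*64 = -5/6 - 18688 = -112133/6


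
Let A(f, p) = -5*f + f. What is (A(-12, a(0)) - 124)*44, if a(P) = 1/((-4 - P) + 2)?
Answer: -3344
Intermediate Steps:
a(P) = 1/(-2 - P)
A(f, p) = -4*f
(A(-12, a(0)) - 124)*44 = (-4*(-12) - 124)*44 = (48 - 124)*44 = -76*44 = -3344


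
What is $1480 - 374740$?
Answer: $-373260$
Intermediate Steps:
$1480 - 374740 = -373260$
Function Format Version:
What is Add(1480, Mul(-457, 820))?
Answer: -373260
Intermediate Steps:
Add(1480, Mul(-457, 820)) = Add(1480, -374740) = -373260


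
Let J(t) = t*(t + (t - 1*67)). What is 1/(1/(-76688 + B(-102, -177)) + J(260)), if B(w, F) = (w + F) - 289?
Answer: 77256/9099211679 ≈ 8.4904e-6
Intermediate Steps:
B(w, F) = -289 + F + w (B(w, F) = (F + w) - 289 = -289 + F + w)
J(t) = t*(-67 + 2*t) (J(t) = t*(t + (t - 67)) = t*(t + (-67 + t)) = t*(-67 + 2*t))
1/(1/(-76688 + B(-102, -177)) + J(260)) = 1/(1/(-76688 + (-289 - 177 - 102)) + 260*(-67 + 2*260)) = 1/(1/(-76688 - 568) + 260*(-67 + 520)) = 1/(1/(-77256) + 260*453) = 1/(-1/77256 + 117780) = 1/(9099211679/77256) = 77256/9099211679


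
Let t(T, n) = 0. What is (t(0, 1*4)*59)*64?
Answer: 0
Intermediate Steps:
(t(0, 1*4)*59)*64 = (0*59)*64 = 0*64 = 0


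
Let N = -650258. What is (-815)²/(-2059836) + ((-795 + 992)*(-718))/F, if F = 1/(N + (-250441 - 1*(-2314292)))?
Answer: -411858184164965833/2059836 ≈ -1.9995e+11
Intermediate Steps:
F = 1/1413593 (F = 1/(-650258 + (-250441 - 1*(-2314292))) = 1/(-650258 + (-250441 + 2314292)) = 1/(-650258 + 2063851) = 1/1413593 ≈ 7.0742e-7)
(-815)²/(-2059836) + ((-795 + 992)*(-718))/F = (-815)²/(-2059836) + ((-795 + 992)*(-718))/(1/1413593) = 664225*(-1/2059836) + (197*(-718))*1413593 = -664225/2059836 - 141446*1413593 = -664225/2059836 - 199947075478 = -411858184164965833/2059836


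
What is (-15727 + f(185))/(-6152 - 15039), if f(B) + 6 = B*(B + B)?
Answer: -52717/21191 ≈ -2.4877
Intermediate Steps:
f(B) = -6 + 2*B² (f(B) = -6 + B*(B + B) = -6 + B*(2*B) = -6 + 2*B²)
(-15727 + f(185))/(-6152 - 15039) = (-15727 + (-6 + 2*185²))/(-6152 - 15039) = (-15727 + (-6 + 2*34225))/(-21191) = (-15727 + (-6 + 68450))*(-1/21191) = (-15727 + 68444)*(-1/21191) = 52717*(-1/21191) = -52717/21191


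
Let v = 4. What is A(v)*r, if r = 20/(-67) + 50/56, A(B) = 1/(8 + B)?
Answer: 1115/22512 ≈ 0.049529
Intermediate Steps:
r = 1115/1876 (r = 20*(-1/67) + 50*(1/56) = -20/67 + 25/28 = 1115/1876 ≈ 0.59435)
A(v)*r = (1115/1876)/(8 + 4) = (1115/1876)/12 = (1/12)*(1115/1876) = 1115/22512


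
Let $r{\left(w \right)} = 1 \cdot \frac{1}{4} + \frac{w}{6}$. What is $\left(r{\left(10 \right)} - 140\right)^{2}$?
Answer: $\frac{2745649}{144} \approx 19067.0$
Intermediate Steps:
$r{\left(w \right)} = \frac{1}{4} + \frac{w}{6}$ ($r{\left(w \right)} = 1 \cdot \frac{1}{4} + w \frac{1}{6} = \frac{1}{4} + \frac{w}{6}$)
$\left(r{\left(10 \right)} - 140\right)^{2} = \left(\left(\frac{1}{4} + \frac{1}{6} \cdot 10\right) - 140\right)^{2} = \left(\left(\frac{1}{4} + \frac{5}{3}\right) - 140\right)^{2} = \left(\frac{23}{12} - 140\right)^{2} = \left(- \frac{1657}{12}\right)^{2} = \frac{2745649}{144}$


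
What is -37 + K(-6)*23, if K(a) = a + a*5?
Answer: -865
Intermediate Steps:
K(a) = 6*a (K(a) = a + 5*a = 6*a)
-37 + K(-6)*23 = -37 + (6*(-6))*23 = -37 - 36*23 = -37 - 828 = -865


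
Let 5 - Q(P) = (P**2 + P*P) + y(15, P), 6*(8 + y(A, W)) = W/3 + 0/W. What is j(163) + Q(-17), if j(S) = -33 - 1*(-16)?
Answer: -10459/18 ≈ -581.06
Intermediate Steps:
y(A, W) = -8 + W/18 (y(A, W) = -8 + (W/3 + 0/W)/6 = -8 + (W*(1/3) + 0)/6 = -8 + (W/3 + 0)/6 = -8 + (W/3)/6 = -8 + W/18)
Q(P) = 13 - 2*P**2 - P/18 (Q(P) = 5 - ((P**2 + P*P) + (-8 + P/18)) = 5 - ((P**2 + P**2) + (-8 + P/18)) = 5 - (2*P**2 + (-8 + P/18)) = 5 - (-8 + 2*P**2 + P/18) = 5 + (8 - 2*P**2 - P/18) = 13 - 2*P**2 - P/18)
j(S) = -17 (j(S) = -33 + 16 = -17)
j(163) + Q(-17) = -17 + (13 - 2*(-17)**2 - 1/18*(-17)) = -17 + (13 - 2*289 + 17/18) = -17 + (13 - 578 + 17/18) = -17 - 10153/18 = -10459/18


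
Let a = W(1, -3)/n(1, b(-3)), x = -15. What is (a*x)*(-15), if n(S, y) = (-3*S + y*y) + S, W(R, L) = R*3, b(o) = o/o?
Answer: -675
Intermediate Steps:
b(o) = 1
W(R, L) = 3*R
n(S, y) = y² - 2*S (n(S, y) = (-3*S + y²) + S = (y² - 3*S) + S = y² - 2*S)
a = -3 (a = (3*1)/(1² - 2*1) = 3/(1 - 2) = 3/(-1) = 3*(-1) = -3)
(a*x)*(-15) = -3*(-15)*(-15) = 45*(-15) = -675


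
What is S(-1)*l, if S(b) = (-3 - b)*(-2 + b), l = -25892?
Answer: -155352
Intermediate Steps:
S(-1)*l = (6 - 1*(-1) - 1*(-1)²)*(-25892) = (6 + 1 - 1*1)*(-25892) = (6 + 1 - 1)*(-25892) = 6*(-25892) = -155352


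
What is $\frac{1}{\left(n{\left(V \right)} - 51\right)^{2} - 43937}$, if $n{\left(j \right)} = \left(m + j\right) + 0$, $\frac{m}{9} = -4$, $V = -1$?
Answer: $- \frac{1}{36193} \approx -2.763 \cdot 10^{-5}$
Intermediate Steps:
$m = -36$ ($m = 9 \left(-4\right) = -36$)
$n{\left(j \right)} = -36 + j$ ($n{\left(j \right)} = \left(-36 + j\right) + 0 = -36 + j$)
$\frac{1}{\left(n{\left(V \right)} - 51\right)^{2} - 43937} = \frac{1}{\left(\left(-36 - 1\right) - 51\right)^{2} - 43937} = \frac{1}{\left(-37 - 51\right)^{2} - 43937} = \frac{1}{\left(-88\right)^{2} - 43937} = \frac{1}{7744 - 43937} = \frac{1}{-36193} = - \frac{1}{36193}$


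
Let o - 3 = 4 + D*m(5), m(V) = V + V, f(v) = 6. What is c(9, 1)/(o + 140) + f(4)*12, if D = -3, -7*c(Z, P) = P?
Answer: 58967/819 ≈ 71.999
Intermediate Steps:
c(Z, P) = -P/7
m(V) = 2*V
o = -23 (o = 3 + (4 - 6*5) = 3 + (4 - 3*10) = 3 + (4 - 30) = 3 - 26 = -23)
c(9, 1)/(o + 140) + f(4)*12 = (-⅐*1)/(-23 + 140) + 6*12 = -⅐/117 + 72 = (1/117)*(-⅐) + 72 = -1/819 + 72 = 58967/819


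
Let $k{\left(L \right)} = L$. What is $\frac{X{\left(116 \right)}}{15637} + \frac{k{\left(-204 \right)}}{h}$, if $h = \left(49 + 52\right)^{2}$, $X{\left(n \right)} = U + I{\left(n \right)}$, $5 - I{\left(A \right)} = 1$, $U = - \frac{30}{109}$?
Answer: $- \frac{343562726}{17386921033} \approx -0.01976$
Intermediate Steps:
$U = - \frac{30}{109}$ ($U = \left(-30\right) \frac{1}{109} = - \frac{30}{109} \approx -0.27523$)
$I{\left(A \right)} = 4$ ($I{\left(A \right)} = 5 - 1 = 4$)
$X{\left(n \right)} = \frac{406}{109}$ ($X{\left(n \right)} = - \frac{30}{109} + 4 = \frac{406}{109}$)
$h = 10201$ ($h = 101^{2} = 10201$)
$\frac{X{\left(116 \right)}}{15637} + \frac{k{\left(-204 \right)}}{h} = \frac{406}{109 \cdot 15637} - \frac{204}{10201} = \frac{406}{109} \cdot \frac{1}{15637} - \frac{204}{10201} = \frac{406}{1704433} - \frac{204}{10201} = - \frac{343562726}{17386921033}$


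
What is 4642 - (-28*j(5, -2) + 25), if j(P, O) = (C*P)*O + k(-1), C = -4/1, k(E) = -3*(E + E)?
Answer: 5905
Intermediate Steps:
k(E) = -6*E
C = -4 (C = -4*1 = -4)
j(P, O) = 6 - 4*O*P (j(P, O) = (-4*P)*O - 6*(-1) = -4*O*P + 6 = 6 - 4*O*P)
4642 - (-28*j(5, -2) + 25) = 4642 - (-28*(6 - 4*(-2)*5) + 25) = 4642 - (-28*(6 + 40) + 25) = 4642 - (-28*46 + 25) = 4642 - (-1288 + 25) = 4642 - 1*(-1263) = 4642 + 1263 = 5905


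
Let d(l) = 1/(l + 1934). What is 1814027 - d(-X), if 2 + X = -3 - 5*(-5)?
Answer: 3472047677/1914 ≈ 1.8140e+6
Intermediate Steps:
X = 20 (X = -2 + (-3 - 5*(-5)) = -2 + (-3 + 25) = -2 + 22 = 20)
d(l) = 1/(1934 + l)
1814027 - d(-X) = 1814027 - 1/(1934 - 1*20) = 1814027 - 1/(1934 - 20) = 1814027 - 1/1914 = 3472047677/1914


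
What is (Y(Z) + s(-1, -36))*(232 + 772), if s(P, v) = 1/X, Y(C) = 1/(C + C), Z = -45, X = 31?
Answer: 29618/1395 ≈ 21.232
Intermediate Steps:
Y(C) = 1/(2*C)
s(P, v) = 1/31
(Y(Z) + s(-1, -36))*(232 + 772) = ((1/2)/(-45) + 1/31)*(232 + 772) = ((1/2)*(-1/45) + 1/31)*1004 = (-1/90 + 1/31)*1004 = (59/2790)*1004 = 29618/1395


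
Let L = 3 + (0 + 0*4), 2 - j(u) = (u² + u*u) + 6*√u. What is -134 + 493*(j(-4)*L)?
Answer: -44504 - 17748*I ≈ -44504.0 - 17748.0*I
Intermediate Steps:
j(u) = 2 - 6*√u - 2*u² (j(u) = 2 - ((u² + u*u) + 6*√u) = 2 - ((u² + u²) + 6*√u) = 2 - (2*u² + 6*√u) = 2 + (-6*√u - 2*u²) = 2 - 6*√u - 2*u²)
L = 3 (L = 3 + (0 + 0) = 3 + 0 = 3)
-134 + 493*(j(-4)*L) = -134 + 493*((2 - 12*I - 2*(-4)²)*3) = -134 + 493*((2 - 12*I - 2*16)*3) = -134 + 493*((2 - 12*I - 32)*3) = -134 + 493*((-30 - 12*I)*3) = -134 + 493*(-90 - 36*I) = -134 + (-44370 - 17748*I) = -44504 - 17748*I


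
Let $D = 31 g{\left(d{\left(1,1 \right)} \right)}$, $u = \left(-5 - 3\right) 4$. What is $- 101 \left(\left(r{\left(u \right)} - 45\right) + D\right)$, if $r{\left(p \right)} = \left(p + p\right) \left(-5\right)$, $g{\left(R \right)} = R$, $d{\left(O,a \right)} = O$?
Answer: $-30906$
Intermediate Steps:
$u = -32$ ($u = \left(-8\right) 4 = -32$)
$r{\left(p \right)} = - 10 p$ ($r{\left(p \right)} = 2 p \left(-5\right) = - 10 p$)
$D = 31$ ($D = 31 \cdot 1 = 31$)
$- 101 \left(\left(r{\left(u \right)} - 45\right) + D\right) = - 101 \left(\left(\left(-10\right) \left(-32\right) - 45\right) + 31\right) = - 101 \left(\left(320 - 45\right) + 31\right) = - 101 \left(275 + 31\right) = \left(-101\right) 306 = -30906$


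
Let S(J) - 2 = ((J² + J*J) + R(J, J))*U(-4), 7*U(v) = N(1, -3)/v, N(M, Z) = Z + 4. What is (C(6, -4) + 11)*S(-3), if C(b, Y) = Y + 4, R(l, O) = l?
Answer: 451/28 ≈ 16.107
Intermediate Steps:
N(M, Z) = 4 + Z
U(v) = 1/(7*v) (U(v) = ((4 - 3)/v)/7 = (1/v)/7 = 1/(7*v))
C(b, Y) = 4 + Y
S(J) = 2 - J²/14 - J/28 (S(J) = 2 + ((J² + J*J) + J)*((⅐)/(-4)) = 2 + ((J² + J²) + J)*((⅐)*(-¼)) = 2 + (2*J² + J)*(-1/28) = 2 + (J + 2*J²)*(-1/28) = 2 + (-J²/14 - J/28) = 2 - J²/14 - J/28)
(C(6, -4) + 11)*S(-3) = ((4 - 4) + 11)*(2 - 1/14*(-3)² - 1/28*(-3)) = (0 + 11)*(2 - 1/14*9 + 3/28) = 11*(2 - 9/14 + 3/28) = 11*(41/28) = 451/28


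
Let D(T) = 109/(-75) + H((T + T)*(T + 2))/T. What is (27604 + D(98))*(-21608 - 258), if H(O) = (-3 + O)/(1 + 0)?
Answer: -2234142073969/3675 ≈ -6.0793e+8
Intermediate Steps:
H(O) = -3 + O (H(O) = (-3 + O)/1 = (-3 + O)*1 = -3 + O)
D(T) = -109/75 + (-3 + 2*T*(2 + T))/T (D(T) = 109/(-75) + (-3 + (T + T)*(T + 2))/T = 109*(-1/75) + (-3 + (2*T)*(2 + T))/T = -109/75 + (-3 + 2*T*(2 + T))/T)
(27604 + D(98))*(-21608 - 258) = (27604 + (191/75 - 3/98 + 2*98))*(-21608 - 258) = (27604 + (191/75 - 3*1/98 + 196))*(-21866) = (27604 + (191/75 - 3/98 + 196))*(-21866) = (27604 + 1459093/7350)*(-21866) = (204348493/7350)*(-21866) = -2234142073969/3675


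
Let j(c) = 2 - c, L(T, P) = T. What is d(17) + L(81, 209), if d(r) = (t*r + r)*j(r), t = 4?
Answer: -1194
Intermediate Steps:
d(r) = 5*r*(2 - r) (d(r) = (4*r + r)*(2 - r) = (5*r)*(2 - r) = 5*r*(2 - r))
d(17) + L(81, 209) = 5*17*(2 - 1*17) + 81 = 5*17*(2 - 17) + 81 = 5*17*(-15) + 81 = -1275 + 81 = -1194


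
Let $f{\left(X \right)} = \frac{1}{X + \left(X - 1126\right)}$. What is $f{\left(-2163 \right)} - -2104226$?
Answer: $\frac{11472240151}{5452} \approx 2.1042 \cdot 10^{6}$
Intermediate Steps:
$f{\left(X \right)} = \frac{1}{-1126 + 2 X}$ ($f{\left(X \right)} = \frac{1}{X + \left(-1126 + X\right)} = \frac{1}{-1126 + 2 X}$)
$f{\left(-2163 \right)} - -2104226 = \frac{1}{2 \left(-563 - 2163\right)} - -2104226 = \frac{1}{2 \left(-2726\right)} + 2104226 = \frac{1}{2} \left(- \frac{1}{2726}\right) + 2104226 = - \frac{1}{5452} + 2104226 = \frac{11472240151}{5452}$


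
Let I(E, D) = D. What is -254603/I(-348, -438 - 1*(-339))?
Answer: 254603/99 ≈ 2571.7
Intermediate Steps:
-254603/I(-348, -438 - 1*(-339)) = -254603/(-438 - 1*(-339)) = -254603/(-438 + 339) = -254603/(-99) = -254603*(-1/99) = 254603/99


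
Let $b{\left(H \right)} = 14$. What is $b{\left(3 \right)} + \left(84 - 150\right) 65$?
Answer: $-4276$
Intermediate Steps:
$b{\left(3 \right)} + \left(84 - 150\right) 65 = 14 + \left(84 - 150\right) 65 = 14 - 4290 = -4276$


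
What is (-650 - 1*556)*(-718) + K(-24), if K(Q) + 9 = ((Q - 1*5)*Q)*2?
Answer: 867291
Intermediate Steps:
K(Q) = -9 + 2*Q*(-5 + Q) (K(Q) = -9 + ((Q - 1*5)*Q)*2 = -9 + ((Q - 5)*Q)*2 = -9 + ((-5 + Q)*Q)*2 = -9 + (Q*(-5 + Q))*2 = -9 + 2*Q*(-5 + Q))
(-650 - 1*556)*(-718) + K(-24) = (-650 - 1*556)*(-718) + (-9 - 10*(-24) + 2*(-24)²) = (-650 - 556)*(-718) + (-9 + 240 + 2*576) = -1206*(-718) + (-9 + 240 + 1152) = 865908 + 1383 = 867291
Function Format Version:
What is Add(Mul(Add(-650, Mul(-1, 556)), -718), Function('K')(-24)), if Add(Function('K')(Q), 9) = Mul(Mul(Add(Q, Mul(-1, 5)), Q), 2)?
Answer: 867291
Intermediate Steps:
Function('K')(Q) = Add(-9, Mul(2, Q, Add(-5, Q))) (Function('K')(Q) = Add(-9, Mul(Mul(Add(Q, Mul(-1, 5)), Q), 2)) = Add(-9, Mul(Mul(Add(Q, -5), Q), 2)) = Add(-9, Mul(Mul(Add(-5, Q), Q), 2)) = Add(-9, Mul(Mul(Q, Add(-5, Q)), 2)) = Add(-9, Mul(2, Q, Add(-5, Q))))
Add(Mul(Add(-650, Mul(-1, 556)), -718), Function('K')(-24)) = Add(Mul(Add(-650, Mul(-1, 556)), -718), Add(-9, Mul(-10, -24), Mul(2, Pow(-24, 2)))) = Add(Mul(Add(-650, -556), -718), Add(-9, 240, Mul(2, 576))) = Add(Mul(-1206, -718), Add(-9, 240, 1152)) = Add(865908, 1383) = 867291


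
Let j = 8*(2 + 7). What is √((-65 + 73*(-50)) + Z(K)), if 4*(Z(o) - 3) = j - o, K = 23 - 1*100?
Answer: I*√14699/2 ≈ 60.62*I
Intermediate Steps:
j = 72 (j = 8*9 = 72)
K = -77 (K = 23 - 100 = -77)
Z(o) = 21 - o/4 (Z(o) = 3 + (72 - o)/4 = 3 + (18 - o/4) = 21 - o/4)
√((-65 + 73*(-50)) + Z(K)) = √((-65 + 73*(-50)) + (21 - ¼*(-77))) = √((-65 - 3650) + (21 + 77/4)) = √(-3715 + 161/4) = √(-14699/4) = I*√14699/2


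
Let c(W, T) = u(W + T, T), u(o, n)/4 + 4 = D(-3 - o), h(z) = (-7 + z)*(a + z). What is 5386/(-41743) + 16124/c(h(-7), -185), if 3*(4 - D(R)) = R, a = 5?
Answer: -505627543/6428422 ≈ -78.655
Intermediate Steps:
D(R) = 4 - R/3
h(z) = (-7 + z)*(5 + z)
u(o, n) = 4 + 4*o/3 (u(o, n) = -16 + 4*(4 - (-3 - o)/3) = -16 + 4*(4 + (1 + o/3)) = -16 + 4*(5 + o/3) = -16 + (20 + 4*o/3) = 4 + 4*o/3)
c(W, T) = 4 + 4*T/3 + 4*W/3 (c(W, T) = 4 + 4*(W + T)/3 = 4 + 4*(T + W)/3 = 4 + (4*T/3 + 4*W/3) = 4 + 4*T/3 + 4*W/3)
5386/(-41743) + 16124/c(h(-7), -185) = 5386/(-41743) + 16124/(4 + (4/3)*(-185) + 4*(-35 + (-7)² - 2*(-7))/3) = 5386*(-1/41743) + 16124/(4 - 740/3 + 4*(-35 + 49 + 14)/3) = -5386/41743 + 16124/(4 - 740/3 + (4/3)*28) = -5386/41743 + 16124/(4 - 740/3 + 112/3) = -5386/41743 + 16124/(-616/3) = -5386/41743 + 16124*(-3/616) = -5386/41743 - 12093/154 = -505627543/6428422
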